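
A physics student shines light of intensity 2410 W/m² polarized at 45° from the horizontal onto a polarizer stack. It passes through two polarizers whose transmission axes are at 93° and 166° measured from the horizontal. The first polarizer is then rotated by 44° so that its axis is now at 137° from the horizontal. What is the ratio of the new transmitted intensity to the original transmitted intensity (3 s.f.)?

Before rotation:
I₁ = I₀ cos²(93° − 45°) = I₀ cos²(48°) = 0.4477 I₀.
I₂ = I₁ cos²(166° − 93°) = 0.4477 I₀ · cos²(73°) = 0.03827 I₀.
After rotation:
I₁ = I₀ cos²(137° − 45°) = I₀ cos²(88°) = 0.001218 I₀.
I₂ = I₁ cos²(166° − 137°) = 0.001218 I₀ · cos²(29°) = 0.0009317 I₀.
Ratio = 0.0009317 / 0.03827 = 0.02434.

I_new/I_old ≈ 0.0243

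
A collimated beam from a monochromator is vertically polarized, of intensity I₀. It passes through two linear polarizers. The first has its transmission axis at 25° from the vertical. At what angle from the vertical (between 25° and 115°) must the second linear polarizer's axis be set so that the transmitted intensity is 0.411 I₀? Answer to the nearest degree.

I₁ = I₀ cos²(25° − 0°) = I₀ cos²(25°) = 0.8214 I₀.
Need I₂/I₀ = 0.411, so cos²(θ − 25°) = 0.411 / 0.8214 = 0.5004.
θ − 25° = arccos(√0.5004) = 45.0°, giving θ ≈ 25 + 45.0 = 70.0°.

θ ≈ 70°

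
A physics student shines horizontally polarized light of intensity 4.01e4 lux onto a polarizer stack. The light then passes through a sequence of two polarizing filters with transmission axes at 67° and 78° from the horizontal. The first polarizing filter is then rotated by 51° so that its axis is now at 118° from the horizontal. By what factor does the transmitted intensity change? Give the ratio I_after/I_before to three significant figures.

I_new/I_old ≈ 0.879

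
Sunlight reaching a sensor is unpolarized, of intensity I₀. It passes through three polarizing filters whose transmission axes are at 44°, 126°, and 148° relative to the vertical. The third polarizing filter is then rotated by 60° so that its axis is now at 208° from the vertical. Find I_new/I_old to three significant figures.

I_new/I_old ≈ 0.0225

Before rotation:
Unpolarized light through the first polarizer → I₁ = ½ I₀, now polarized at 44°.
I₂ = I₁ cos²(126° − 44°) = 0.5 I₀ · cos²(82°) = 0.009685 I₀.
I₃ = I₂ cos²(148° − 126°) = 0.009685 I₀ · cos²(22°) = 0.008326 I₀.
After rotation:
Unpolarized light through the first polarizer → I₁ = ½ I₀, now polarized at 44°.
I₂ = I₁ cos²(126° − 44°) = 0.5 I₀ · cos²(82°) = 0.009685 I₀.
I₃ = I₂ cos²(208° − 126°) = 0.009685 I₀ · cos²(82°) = 0.0001876 I₀.
Ratio = 0.0001876 / 0.008326 = 0.02253.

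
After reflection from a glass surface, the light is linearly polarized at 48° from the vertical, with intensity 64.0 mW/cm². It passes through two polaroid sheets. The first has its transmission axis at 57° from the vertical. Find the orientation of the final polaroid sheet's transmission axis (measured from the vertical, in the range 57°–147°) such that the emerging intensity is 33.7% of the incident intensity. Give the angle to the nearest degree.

θ ≈ 111°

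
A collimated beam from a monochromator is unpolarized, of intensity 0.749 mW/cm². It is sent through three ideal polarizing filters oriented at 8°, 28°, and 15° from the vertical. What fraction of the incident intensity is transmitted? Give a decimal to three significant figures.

Unpolarized light through the first polarizer → I₁ = 0.749 mW/cm²/2 = 0.3745 mW/cm², polarized at 8°.
I₂ = I₁ · cos²(20°) = 0.3745 · 0.883 = 0.3307 mW/cm².
I₃ = I₂ · cos²(13°) = 0.3307 · 0.9494 = 0.314 mW/cm².
Transmitted fraction = 0.4192.

I/I₀ ≈ 0.419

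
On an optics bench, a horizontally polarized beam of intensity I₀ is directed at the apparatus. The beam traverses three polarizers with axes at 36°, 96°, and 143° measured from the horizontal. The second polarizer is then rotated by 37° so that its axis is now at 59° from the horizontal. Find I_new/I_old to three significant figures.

I_new/I_old ≈ 0.0796

Before rotation:
I₁ = I₀ cos²(36° − 0°) = I₀ cos²(36°) = 0.6545 I₀.
I₂ = I₁ cos²(96° − 36°) = 0.6545 I₀ · cos²(60°) = 0.1636 I₀.
I₃ = I₂ cos²(143° − 96°) = 0.1636 I₀ · cos²(47°) = 0.07611 I₀.
After rotation:
I₁ = I₀ cos²(36° − 0°) = I₀ cos²(36°) = 0.6545 I₀.
I₂ = I₁ cos²(59° − 36°) = 0.6545 I₀ · cos²(23°) = 0.5546 I₀.
I₃ = I₂ cos²(143° − 59°) = 0.5546 I₀ · cos²(84°) = 0.006059 I₀.
Ratio = 0.006059 / 0.07611 = 0.07962.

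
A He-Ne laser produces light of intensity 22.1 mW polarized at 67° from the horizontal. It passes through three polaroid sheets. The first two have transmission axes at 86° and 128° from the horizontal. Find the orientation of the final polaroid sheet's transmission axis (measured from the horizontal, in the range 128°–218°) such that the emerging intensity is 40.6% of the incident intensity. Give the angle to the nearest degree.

I₁ = I₀ cos²(86° − 67°) = I₀ cos²(19°) = 0.894 I₀.
I₂ = I₁ cos²(128° − 86°) = 0.894 I₀ · cos²(42°) = 0.4937 I₀.
Need I₃/I₀ = 0.406, so cos²(θ − 128°) = 0.406 / 0.4937 = 0.8223.
θ − 128° = arccos(√0.8223) = 24.9°, giving θ ≈ 128 + 24.9 = 152.9°.

θ ≈ 153°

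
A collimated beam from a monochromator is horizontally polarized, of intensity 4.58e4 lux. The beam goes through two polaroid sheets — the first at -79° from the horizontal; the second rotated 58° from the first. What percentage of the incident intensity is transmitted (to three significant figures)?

I₁ = 4.58e4 lux · cos²(79°) = 1667 lux.
I₂ = I₁ · cos²(58°) = 1667 · 0.2808 = 468.3 lux.
That is 1.022% of the incident intensity.

≈ 1.02%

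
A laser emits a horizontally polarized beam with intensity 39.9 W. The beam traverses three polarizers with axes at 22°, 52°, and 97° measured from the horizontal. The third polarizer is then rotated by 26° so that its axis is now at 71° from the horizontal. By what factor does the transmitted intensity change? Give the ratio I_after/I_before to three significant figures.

Before rotation:
I₁ = I₀ cos²(22° − 0°) = I₀ cos²(22°) = 0.8597 I₀.
I₂ = I₁ cos²(52° − 22°) = 0.8597 I₀ · cos²(30°) = 0.6448 I₀.
I₃ = I₂ cos²(97° − 52°) = 0.6448 I₀ · cos²(45°) = 0.3224 I₀.
After rotation:
I₁ = I₀ cos²(22° − 0°) = I₀ cos²(22°) = 0.8597 I₀.
I₂ = I₁ cos²(52° − 22°) = 0.8597 I₀ · cos²(30°) = 0.6448 I₀.
I₃ = I₂ cos²(71° − 52°) = 0.6448 I₀ · cos²(19°) = 0.5764 I₀.
Ratio = 0.5764 / 0.3224 = 1.788.

I_new/I_old ≈ 1.79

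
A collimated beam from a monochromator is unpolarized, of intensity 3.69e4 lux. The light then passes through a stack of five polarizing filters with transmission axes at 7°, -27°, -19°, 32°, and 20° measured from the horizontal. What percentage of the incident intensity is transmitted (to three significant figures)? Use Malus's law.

≈ 12.8%

Unpolarized light through the first polarizer → I₁ = 3.69e4 lux/2 = 1.845e+04 lux, polarized at 7°.
I₂ = I₁ · cos²(34°) = 1.845e+04 · 0.6873 = 1.268e+04 lux.
I₃ = I₂ · cos²(8°) = 1.268e+04 · 0.9806 = 1.244e+04 lux.
I₄ = I₃ · cos²(51°) = 1.244e+04 · 0.396 = 4925 lux.
I₅ = I₄ · cos²(12°) = 4925 · 0.9568 = 4712 lux.
That is 12.77% of the incident intensity.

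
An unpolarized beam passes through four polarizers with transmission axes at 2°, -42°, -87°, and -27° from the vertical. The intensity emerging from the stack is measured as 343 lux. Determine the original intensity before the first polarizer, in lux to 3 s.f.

I₀ ≈ 1.06e4 lux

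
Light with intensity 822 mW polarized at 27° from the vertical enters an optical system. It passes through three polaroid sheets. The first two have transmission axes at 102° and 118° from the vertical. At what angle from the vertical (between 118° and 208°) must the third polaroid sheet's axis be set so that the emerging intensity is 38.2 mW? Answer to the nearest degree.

By Malus's law, I₁ = I₀ cos²(102° − 27°) = I₀ cos²(75°) = 0.06699 I₀.
I₂ = I₁ cos²(118° − 102°) = 0.06699 I₀ · cos²(16°) = 0.0619 I₀.
Target fraction: 38.2 / 822 mW = 0.04647 of I₀.
Need I₃/I₀ = 0.04647, so cos²(θ − 118°) = 0.04647 / 0.0619 = 0.7508.
θ − 118° = arccos(√0.7508) = 29.9°, giving θ ≈ 118 + 29.9 = 147.9°.

θ ≈ 148°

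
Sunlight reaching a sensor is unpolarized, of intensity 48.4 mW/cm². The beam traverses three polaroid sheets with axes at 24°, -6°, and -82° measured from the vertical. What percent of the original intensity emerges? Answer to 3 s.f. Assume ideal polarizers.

≈ 2.19%

Unpolarized light through the first polarizer → I₁ = 48.4 mW/cm²/2 = 24.2 mW/cm², polarized at 24°.
I₂ = I₁ · cos²(30°) = 24.2 · 0.75 = 18.15 mW/cm².
I₃ = I₂ · cos²(76°) = 18.15 · 0.05853 = 1.062 mW/cm².
That is 2.195% of the incident intensity.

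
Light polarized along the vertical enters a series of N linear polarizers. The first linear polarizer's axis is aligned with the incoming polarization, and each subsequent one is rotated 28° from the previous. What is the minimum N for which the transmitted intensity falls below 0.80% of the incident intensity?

N = 21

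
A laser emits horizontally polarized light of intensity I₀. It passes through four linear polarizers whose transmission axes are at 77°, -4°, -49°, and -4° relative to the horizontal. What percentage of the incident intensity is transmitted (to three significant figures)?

≈ 0.0310%

I₁ = I₀ cos²(77° − 0°) = I₀ cos²(77°) = 0.0506 I₀.
I₂ = I₁ cos²(-4° − 77°) = 0.0506 I₀ · cos²(81°) = 0.001238 I₀.
I₃ = I₂ cos²(-49° + 4°) = 0.001238 I₀ · cos²(45°) = 0.0006192 I₀.
I₄ = I₃ cos²(-4° + 49°) = 0.0006192 I₀ · cos²(45°) = 0.0003096 I₀.
That is 0.03096% of the incident intensity.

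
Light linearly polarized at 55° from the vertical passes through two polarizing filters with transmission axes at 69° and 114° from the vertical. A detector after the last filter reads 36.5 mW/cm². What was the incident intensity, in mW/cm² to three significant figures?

I₀ ≈ 77.5 mW/cm²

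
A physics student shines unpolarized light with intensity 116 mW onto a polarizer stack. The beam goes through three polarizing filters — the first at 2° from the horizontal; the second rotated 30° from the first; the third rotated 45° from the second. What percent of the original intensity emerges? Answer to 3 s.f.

Unpolarized light through the first polarizer → I₁ = 116 mW/2 = 58 mW, polarized at 2°.
I₂ = I₁ · cos²(30°) = 58 · 0.75 = 43.5 mW.
I₃ = I₂ · cos²(45°) = 43.5 · 0.5 = 21.75 mW.
That is 18.75% of the incident intensity.

≈ 18.8%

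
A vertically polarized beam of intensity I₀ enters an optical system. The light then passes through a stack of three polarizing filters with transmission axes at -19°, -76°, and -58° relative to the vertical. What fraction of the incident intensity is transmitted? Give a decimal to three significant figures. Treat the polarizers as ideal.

≈ 0.240 I₀

By Malus's law, I₁ = I₀ cos²(-19° − 0°) = I₀ cos²(19°) = 0.894 I₀.
I₂ = I₁ cos²(-76° + 19°) = 0.894 I₀ · cos²(57°) = 0.2652 I₀.
I₃ = I₂ cos²(-58° + 76°) = 0.2652 I₀ · cos²(18°) = 0.2399 I₀.
Transmitted fraction = 0.2399.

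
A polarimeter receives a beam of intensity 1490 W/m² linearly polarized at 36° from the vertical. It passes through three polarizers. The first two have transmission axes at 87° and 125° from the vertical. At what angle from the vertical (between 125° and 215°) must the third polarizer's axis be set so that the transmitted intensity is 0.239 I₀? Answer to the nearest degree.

θ ≈ 135°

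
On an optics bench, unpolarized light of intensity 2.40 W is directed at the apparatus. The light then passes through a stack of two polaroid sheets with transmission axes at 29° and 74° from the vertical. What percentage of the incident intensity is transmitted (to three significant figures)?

≈ 25.0%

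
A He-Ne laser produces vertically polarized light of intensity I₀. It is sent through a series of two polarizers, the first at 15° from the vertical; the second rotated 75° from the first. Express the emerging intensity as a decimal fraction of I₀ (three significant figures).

I₁ = I₀ cos²(15° − 0°) = I₀ cos²(15°) = 0.933 I₀.
I₂ = I₁ cos²(75°) = 0.933 · 0.06699 I₀ = 0.0625 I₀.
Transmitted fraction = 0.0625.

≈ 0.0625 I₀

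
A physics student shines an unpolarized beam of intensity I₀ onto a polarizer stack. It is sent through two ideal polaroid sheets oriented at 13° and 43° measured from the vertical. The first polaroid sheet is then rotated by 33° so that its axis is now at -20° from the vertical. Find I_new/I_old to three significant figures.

I_new/I_old ≈ 0.275

Before rotation:
Unpolarized light through the first polarizer → I₁ = ½ I₀, now polarized at 13°.
I₂ = I₁ cos²(43° − 13°) = 0.5 I₀ · cos²(30°) = 0.375 I₀.
After rotation:
Unpolarized light through the first polarizer → I₁ = ½ I₀, now polarized at -20°.
I₂ = I₁ cos²(43° + 20°) = 0.5 I₀ · cos²(63°) = 0.1031 I₀.
Ratio = 0.1031 / 0.375 = 0.2748.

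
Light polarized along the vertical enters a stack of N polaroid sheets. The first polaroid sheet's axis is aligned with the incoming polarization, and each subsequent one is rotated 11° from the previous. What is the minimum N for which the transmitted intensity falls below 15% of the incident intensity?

N = 53

First polarizer is aligned with the polarization: full transmission.
Each further stage multiplies by cos²(11°) = 0.9636.
After N polarizers: T = 0.9636^(N−1). Require T < 0.15 ⇒ N−1 > ln(0.15)/ln(0.9636) = 51.15, so N−1 ≥ 52 and N = 53.
Check: N=53 gives T = 0.1454 < 0.15; N=52 gives T = 0.1509.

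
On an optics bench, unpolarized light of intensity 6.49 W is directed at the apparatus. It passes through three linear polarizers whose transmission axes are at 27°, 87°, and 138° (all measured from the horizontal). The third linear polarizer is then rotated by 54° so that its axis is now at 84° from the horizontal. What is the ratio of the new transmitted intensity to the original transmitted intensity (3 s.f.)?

I_new/I_old ≈ 2.52

Before rotation:
Unpolarized light through the first polarizer → I₁ = ½ I₀, now polarized at 27°.
I₂ = I₁ cos²(87° − 27°) = 0.5 I₀ · cos²(60°) = 0.125 I₀.
I₃ = I₂ cos²(138° − 87°) = 0.125 I₀ · cos²(51°) = 0.04951 I₀.
After rotation:
Unpolarized light through the first polarizer → I₁ = ½ I₀, now polarized at 27°.
I₂ = I₁ cos²(87° − 27°) = 0.5 I₀ · cos²(60°) = 0.125 I₀.
I₃ = I₂ cos²(84° − 87°) = 0.125 I₀ · cos²(3°) = 0.1247 I₀.
Ratio = 0.1247 / 0.04951 = 2.518.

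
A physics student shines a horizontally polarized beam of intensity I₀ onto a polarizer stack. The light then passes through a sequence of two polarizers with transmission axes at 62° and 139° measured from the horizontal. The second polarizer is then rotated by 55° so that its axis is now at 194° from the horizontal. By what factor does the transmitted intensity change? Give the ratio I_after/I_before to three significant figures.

I_new/I_old ≈ 8.85

Before rotation:
By Malus's law, I₁ = I₀ cos²(62° − 0°) = I₀ cos²(62°) = 0.2204 I₀.
I₂ = I₁ cos²(139° − 62°) = 0.2204 I₀ · cos²(77°) = 0.01115 I₀.
After rotation:
I₁ = I₀ cos²(62° − 0°) = I₀ cos²(62°) = 0.2204 I₀.
Angle between axes 1 and 2: 48°. I₂ = 0.2204 I₀ · cos²(48°) = 0.09868 I₀.
Ratio = 0.09868 / 0.01115 = 8.848.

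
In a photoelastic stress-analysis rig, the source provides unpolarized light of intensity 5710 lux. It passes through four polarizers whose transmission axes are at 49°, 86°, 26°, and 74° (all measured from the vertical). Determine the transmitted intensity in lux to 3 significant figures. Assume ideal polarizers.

I ≈ 204 lux

Unpolarized light through the first polarizer → I₁ = 5710 lux/2 = 2855 lux, polarized at 49°.
I₂ = I₁ · cos²(37°) = 2855 · 0.6378 = 1821 lux.
I₃ = I₂ · cos²(60°) = 1821 · 0.25 = 455.2 lux.
I₄ = I₃ · cos²(48°) = 455.2 · 0.4477 = 203.8 lux.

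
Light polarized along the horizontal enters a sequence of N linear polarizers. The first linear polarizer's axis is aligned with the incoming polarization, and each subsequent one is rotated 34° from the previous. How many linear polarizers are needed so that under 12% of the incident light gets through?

N = 7

First polarizer is aligned with the polarization: full transmission.
Each further stage multiplies by cos²(34°) = 0.6873.
After N polarizers: T = 0.6873^(N−1). Require T < 0.12 ⇒ N−1 > ln(0.12)/ln(0.6873) = 5.65, so N−1 ≥ 6 and N = 7.
Check: N=7 gives T = 0.1054 < 0.12; N=6 gives T = 0.1534.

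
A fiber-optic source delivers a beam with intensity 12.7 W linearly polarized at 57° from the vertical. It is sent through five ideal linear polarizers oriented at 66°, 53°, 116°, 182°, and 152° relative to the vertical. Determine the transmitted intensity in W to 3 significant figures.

I ≈ 0.301 W

I₁ = 12.7 W · cos²(9°) = 12.39 W.
I₂ = I₁ · cos²(13°) = 12.39 · 0.9494 = 11.76 W.
I₃ = I₂ · cos²(63°) = 11.76 · 0.2061 = 2.424 W.
I₄ = I₃ · cos²(66°) = 2.424 · 0.1654 = 0.4011 W.
I₅ = I₄ · cos²(30°) = 0.4011 · 0.75 = 0.3008 W.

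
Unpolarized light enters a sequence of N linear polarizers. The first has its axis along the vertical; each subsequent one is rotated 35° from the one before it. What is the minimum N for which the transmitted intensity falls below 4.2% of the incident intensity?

N = 8

First polarizer halves the unpolarized light: factor 1/2.
Each further stage multiplies by cos²(35°) = 0.671.
After N polarizers: T = 0.5·0.671^(N−1). Require T < 0.042 ⇒ N−1 > ln(0.042/0.5)/ln(0.671) = 6.21, so N−1 ≥ 7 and N = 8.
Check: N=8 gives T = 0.03062 < 0.042; N=7 gives T = 0.04564.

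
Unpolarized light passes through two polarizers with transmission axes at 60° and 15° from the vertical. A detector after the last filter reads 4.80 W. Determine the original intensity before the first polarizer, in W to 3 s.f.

I₀ ≈ 19.2 W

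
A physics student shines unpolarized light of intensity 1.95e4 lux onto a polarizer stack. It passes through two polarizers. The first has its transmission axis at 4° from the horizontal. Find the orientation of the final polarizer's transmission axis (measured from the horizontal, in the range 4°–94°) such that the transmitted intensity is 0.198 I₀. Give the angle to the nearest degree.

Unpolarized light through the first polarizer → I₁ = ½ I₀, now polarized at 4°.
Need I₂/I₀ = 0.198, so cos²(θ − 4°) = 0.198 / 0.5 = 0.396.
θ − 4° = arccos(√0.396) = 51.0°, giving θ ≈ 4 + 51.0 = 55.0°.

θ ≈ 55°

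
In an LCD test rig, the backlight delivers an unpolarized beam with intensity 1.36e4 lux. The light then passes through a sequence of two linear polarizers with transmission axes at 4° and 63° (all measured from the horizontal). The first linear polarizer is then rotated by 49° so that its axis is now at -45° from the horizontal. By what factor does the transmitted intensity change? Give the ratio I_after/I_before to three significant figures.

I_new/I_old ≈ 0.360

Before rotation:
Unpolarized light through the first polarizer → I₁ = ½ I₀, now polarized at 4°.
I₂ = I₁ cos²(63° − 4°) = 0.5 I₀ · cos²(59°) = 0.1326 I₀.
After rotation:
Unpolarized light through the first polarizer → I₁ = ½ I₀, now polarized at -45°.
Angle between axes 1 and 2: 72°. I₂ = 0.5 I₀ · cos²(72°) = 0.04775 I₀.
Ratio = 0.04775 / 0.1326 = 0.36.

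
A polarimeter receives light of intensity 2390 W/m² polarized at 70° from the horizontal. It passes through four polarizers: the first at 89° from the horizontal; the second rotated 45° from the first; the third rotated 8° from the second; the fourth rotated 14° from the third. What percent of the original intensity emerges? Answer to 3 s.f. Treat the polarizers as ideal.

By Malus's law, I₁ = 2390 W/m² · cos²(19°) = 2137 W/m².
I₂ = I₁ · cos²(45°) = 2137 · 0.5 = 1068 W/m².
I₃ = I₂ · cos²(8°) = 1068 · 0.9806 = 1048 W/m².
I₄ = I₃ · cos²(14°) = 1048 · 0.9415 = 986.3 W/m².
That is 41.27% of the incident intensity.

≈ 41.3%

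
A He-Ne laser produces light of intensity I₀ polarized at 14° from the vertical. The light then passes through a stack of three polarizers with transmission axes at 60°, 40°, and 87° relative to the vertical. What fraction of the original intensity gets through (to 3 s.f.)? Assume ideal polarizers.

≈ 0.198 I₀

I₁ = I₀ cos²(60° − 14°) = I₀ cos²(46°) = 0.4826 I₀.
I₂ = I₁ cos²(40° − 60°) = 0.4826 I₀ · cos²(20°) = 0.4261 I₀.
I₃ = I₂ cos²(87° − 40°) = 0.4261 I₀ · cos²(47°) = 0.1982 I₀.
Transmitted fraction = 0.1982.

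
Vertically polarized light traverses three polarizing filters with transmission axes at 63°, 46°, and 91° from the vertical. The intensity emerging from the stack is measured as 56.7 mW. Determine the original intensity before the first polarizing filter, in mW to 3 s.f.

I₁ = I₀ cos²(63° − 0°) = I₀ cos²(63°) = 0.2061 I₀.
I₂ = I₁ cos²(46° − 63°) = 0.2061 I₀ · cos²(17°) = 0.1885 I₀.
I₃ = I₂ cos²(91° − 46°) = 0.1885 I₀ · cos²(45°) = 0.09424 I₀.
So 56.7 mW = 0.09424 I₀, giving I₀ = 56.7/0.09424 = 601.6 mW.

I₀ ≈ 602 mW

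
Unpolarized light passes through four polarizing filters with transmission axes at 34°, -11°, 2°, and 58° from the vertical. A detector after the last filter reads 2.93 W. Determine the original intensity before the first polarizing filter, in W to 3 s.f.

I₀ ≈ 39.5 W

Unpolarized light through the first polarizer → I₁ = ½ I₀, now polarized at 34°.
I₂ = I₁ cos²(-11° − 34°) = 0.5 I₀ · cos²(45°) = 0.25 I₀.
I₃ = I₂ cos²(2° + 11°) = 0.25 I₀ · cos²(13°) = 0.2373 I₀.
I₄ = I₃ cos²(58° − 2°) = 0.2373 I₀ · cos²(56°) = 0.07422 I₀.
So 2.93 W = 0.07422 I₀, giving I₀ = 2.93/0.07422 = 39.48 W.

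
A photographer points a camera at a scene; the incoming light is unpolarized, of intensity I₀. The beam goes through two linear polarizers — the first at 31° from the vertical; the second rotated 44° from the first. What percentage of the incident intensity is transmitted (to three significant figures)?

Unpolarized light through the first polarizer → I₁ = ½ I₀, now polarized at 31°.
I₂ = I₁ cos²(44°) = 0.5 · 0.5174 I₀ = 0.2587 I₀.
That is 25.87% of the incident intensity.

≈ 25.9%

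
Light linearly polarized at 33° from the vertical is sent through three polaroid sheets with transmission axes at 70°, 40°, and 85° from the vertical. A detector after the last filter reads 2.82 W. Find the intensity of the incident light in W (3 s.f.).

I₀ ≈ 11.8 W

I₁ = I₀ cos²(70° − 33°) = I₀ cos²(37°) = 0.6378 I₀.
I₂ = I₁ cos²(40° − 70°) = 0.6378 I₀ · cos²(30°) = 0.4784 I₀.
I₃ = I₂ cos²(85° − 40°) = 0.4784 I₀ · cos²(45°) = 0.2392 I₀.
So 2.82 W = 0.2392 I₀, giving I₀ = 2.82/0.2392 = 11.79 W.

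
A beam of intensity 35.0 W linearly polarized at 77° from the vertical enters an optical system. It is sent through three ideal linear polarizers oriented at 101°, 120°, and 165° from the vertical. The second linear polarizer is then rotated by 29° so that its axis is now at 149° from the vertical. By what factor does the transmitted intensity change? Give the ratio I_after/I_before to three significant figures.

Before rotation:
I₁ = I₀ cos²(101° − 77°) = I₀ cos²(24°) = 0.8346 I₀.
I₂ = I₁ cos²(120° − 101°) = 0.8346 I₀ · cos²(19°) = 0.7461 I₀.
I₃ = I₂ cos²(165° − 120°) = 0.7461 I₀ · cos²(45°) = 0.3731 I₀.
After rotation:
I₁ = I₀ cos²(101° − 77°) = I₀ cos²(24°) = 0.8346 I₀.
I₂ = I₁ cos²(149° − 101°) = 0.8346 I₀ · cos²(48°) = 0.3737 I₀.
I₃ = I₂ cos²(165° − 149°) = 0.3737 I₀ · cos²(16°) = 0.3453 I₀.
Ratio = 0.3453 / 0.3731 = 0.9255.

I_new/I_old ≈ 0.926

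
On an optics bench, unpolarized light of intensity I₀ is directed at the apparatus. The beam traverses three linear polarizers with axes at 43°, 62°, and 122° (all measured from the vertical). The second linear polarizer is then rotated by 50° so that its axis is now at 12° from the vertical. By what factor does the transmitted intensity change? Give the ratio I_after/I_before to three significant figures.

I_new/I_old ≈ 0.385

Before rotation:
Unpolarized light through the first polarizer → I₁ = ½ I₀, now polarized at 43°.
I₂ = I₁ cos²(62° − 43°) = 0.5 I₀ · cos²(19°) = 0.447 I₀.
I₃ = I₂ cos²(122° − 62°) = 0.447 I₀ · cos²(60°) = 0.1118 I₀.
After rotation:
Unpolarized light through the first polarizer → I₁ = ½ I₀, now polarized at 43°.
I₂ = I₁ cos²(12° − 43°) = 0.5 I₀ · cos²(31°) = 0.3674 I₀.
Angle between axes 2 and 3: 70°. I₃ = 0.3674 I₀ · cos²(70°) = 0.04297 I₀.
Ratio = 0.04297 / 0.1118 = 0.3846.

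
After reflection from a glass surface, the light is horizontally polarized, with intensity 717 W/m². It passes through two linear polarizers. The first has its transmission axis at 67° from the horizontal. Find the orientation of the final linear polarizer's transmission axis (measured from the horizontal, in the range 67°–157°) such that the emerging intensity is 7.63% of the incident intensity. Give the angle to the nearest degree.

θ ≈ 112°

I₁ = I₀ cos²(67° − 0°) = I₀ cos²(67°) = 0.1527 I₀.
Need I₂/I₀ = 0.0763, so cos²(θ − 67°) = 0.0763 / 0.1527 = 0.4998.
θ − 67° = arccos(√0.4998) = 45.0°, giving θ ≈ 67 + 45.0 = 112.0°.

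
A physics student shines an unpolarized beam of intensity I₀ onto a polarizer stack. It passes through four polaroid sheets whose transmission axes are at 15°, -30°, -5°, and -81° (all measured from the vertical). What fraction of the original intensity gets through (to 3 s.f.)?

≈ 0.0120 I₀

Unpolarized light through the first polarizer → I₁ = ½ I₀, now polarized at 15°.
I₂ = I₁ cos²(-30° − 15°) = 0.5 I₀ · cos²(45°) = 0.25 I₀.
I₃ = I₂ cos²(-5° + 30°) = 0.25 I₀ · cos²(25°) = 0.2053 I₀.
I₄ = I₃ cos²(-81° + 5°) = 0.2053 I₀ · cos²(76°) = 0.01202 I₀.
Transmitted fraction = 0.01202.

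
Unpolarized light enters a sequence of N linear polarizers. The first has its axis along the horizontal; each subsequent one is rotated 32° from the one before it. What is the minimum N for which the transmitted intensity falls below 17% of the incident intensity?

First polarizer halves the unpolarized light: factor 1/2.
Each further stage multiplies by cos²(32°) = 0.7192.
After N polarizers: T = 0.5·0.7192^(N−1). Require T < 0.17 ⇒ N−1 > ln(0.17/0.5)/ln(0.7192) = 3.27, so N−1 ≥ 4 and N = 5.
Check: N=5 gives T = 0.1338 < 0.17; N=4 gives T = 0.186.

N = 5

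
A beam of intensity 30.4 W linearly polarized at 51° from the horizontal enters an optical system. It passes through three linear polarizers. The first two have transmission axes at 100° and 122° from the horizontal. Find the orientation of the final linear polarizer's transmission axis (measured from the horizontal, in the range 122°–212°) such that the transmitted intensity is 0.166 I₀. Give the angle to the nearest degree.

θ ≈ 170°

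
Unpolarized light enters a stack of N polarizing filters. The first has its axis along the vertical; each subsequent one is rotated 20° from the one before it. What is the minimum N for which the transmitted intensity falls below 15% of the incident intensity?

First polarizer halves the unpolarized light: factor 1/2.
Each further stage multiplies by cos²(20°) = 0.883.
After N polarizers: T = 0.5·0.883^(N−1). Require T < 0.15 ⇒ N−1 > ln(0.15/0.5)/ln(0.883) = 9.68, so N−1 ≥ 10 and N = 11.
Check: N=11 gives T = 0.1441 < 0.15; N=10 gives T = 0.1632.

N = 11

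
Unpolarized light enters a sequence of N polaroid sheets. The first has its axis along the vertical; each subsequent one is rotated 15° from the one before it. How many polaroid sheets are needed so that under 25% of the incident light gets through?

N = 11

First polarizer halves the unpolarized light: factor 1/2.
Each further stage multiplies by cos²(15°) = 0.933.
After N polarizers: T = 0.5·0.933^(N−1). Require T < 0.25 ⇒ N−1 > ln(0.25/0.5)/ln(0.933) = 10.00, so N−1 ≥ 10 and N = 11.
Check: N=11 gives T = 0.2499 < 0.25; N=10 gives T = 0.2679.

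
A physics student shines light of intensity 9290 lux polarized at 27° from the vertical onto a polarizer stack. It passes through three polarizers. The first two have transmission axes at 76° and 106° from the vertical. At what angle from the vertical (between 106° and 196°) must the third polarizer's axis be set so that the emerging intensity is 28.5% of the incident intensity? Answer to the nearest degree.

θ ≈ 126°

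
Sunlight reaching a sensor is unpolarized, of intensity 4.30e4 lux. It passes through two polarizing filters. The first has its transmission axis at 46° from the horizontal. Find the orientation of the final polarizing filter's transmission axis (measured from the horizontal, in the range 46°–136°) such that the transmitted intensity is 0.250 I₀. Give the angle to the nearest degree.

θ ≈ 91°

Unpolarized light through the first polarizer → I₁ = ½ I₀, now polarized at 46°.
Need I₂/I₀ = 0.25, so cos²(θ − 46°) = 0.25 / 0.5 = 0.5.
θ − 46° = arccos(√0.5) = 45.0°, giving θ ≈ 46 + 45.0 = 91.0°.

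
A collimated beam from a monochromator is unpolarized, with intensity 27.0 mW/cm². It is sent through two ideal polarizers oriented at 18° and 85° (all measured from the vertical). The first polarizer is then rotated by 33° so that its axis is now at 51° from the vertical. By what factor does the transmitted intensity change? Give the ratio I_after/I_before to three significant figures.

I_new/I_old ≈ 4.50

Before rotation:
Unpolarized light through the first polarizer → I₁ = ½ I₀, now polarized at 18°.
I₂ = I₁ cos²(85° − 18°) = 0.5 I₀ · cos²(67°) = 0.07634 I₀.
After rotation:
Unpolarized light through the first polarizer → I₁ = ½ I₀, now polarized at 51°.
I₂ = I₁ cos²(85° − 51°) = 0.5 I₀ · cos²(34°) = 0.3437 I₀.
Ratio = 0.3437 / 0.07634 = 4.502.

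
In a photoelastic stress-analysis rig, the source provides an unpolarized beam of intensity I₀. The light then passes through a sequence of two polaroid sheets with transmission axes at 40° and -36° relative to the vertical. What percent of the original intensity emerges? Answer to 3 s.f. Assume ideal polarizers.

≈ 2.93%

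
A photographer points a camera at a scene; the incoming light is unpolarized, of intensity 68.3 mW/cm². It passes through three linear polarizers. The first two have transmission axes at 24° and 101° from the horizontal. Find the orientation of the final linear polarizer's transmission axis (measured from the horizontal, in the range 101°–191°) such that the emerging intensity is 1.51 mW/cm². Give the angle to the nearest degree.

θ ≈ 122°

Unpolarized light through the first polarizer → I₁ = ½ I₀, now polarized at 24°.
I₂ = I₁ cos²(101° − 24°) = 0.5 I₀ · cos²(77°) = 0.0253 I₀.
Target fraction: 1.51 / 68.3 mW/cm² = 0.02211 of I₀.
Need I₃/I₀ = 0.02211, so cos²(θ − 101°) = 0.02211 / 0.0253 = 0.8738.
θ − 101° = arccos(√0.8738) = 20.8°, giving θ ≈ 101 + 20.8 = 121.8°.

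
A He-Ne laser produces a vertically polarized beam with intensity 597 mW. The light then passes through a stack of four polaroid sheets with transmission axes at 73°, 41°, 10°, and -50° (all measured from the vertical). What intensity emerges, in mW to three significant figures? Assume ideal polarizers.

I₁ = 597 mW · cos²(73°) = 51.03 mW.
I₂ = I₁ · cos²(32°) = 51.03 · 0.7192 = 36.7 mW.
I₃ = I₂ · cos²(31°) = 36.7 · 0.7347 = 26.97 mW.
I₄ = I₃ · cos²(60°) = 26.97 · 0.25 = 6.742 mW.

I ≈ 6.74 mW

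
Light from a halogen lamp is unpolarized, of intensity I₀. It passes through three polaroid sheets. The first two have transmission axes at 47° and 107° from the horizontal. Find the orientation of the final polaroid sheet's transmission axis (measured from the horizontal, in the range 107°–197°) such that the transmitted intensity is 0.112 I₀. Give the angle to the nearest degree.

θ ≈ 126°

Unpolarized light through the first polarizer → I₁ = ½ I₀, now polarized at 47°.
I₂ = I₁ cos²(107° − 47°) = 0.5 I₀ · cos²(60°) = 0.125 I₀.
Need I₃/I₀ = 0.112, so cos²(θ − 107°) = 0.112 / 0.125 = 0.896.
θ − 107° = arccos(√0.896) = 18.8°, giving θ ≈ 107 + 18.8 = 125.8°.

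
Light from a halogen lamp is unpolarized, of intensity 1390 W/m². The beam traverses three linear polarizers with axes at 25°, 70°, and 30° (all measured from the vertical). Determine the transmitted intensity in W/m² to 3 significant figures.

I ≈ 204 W/m²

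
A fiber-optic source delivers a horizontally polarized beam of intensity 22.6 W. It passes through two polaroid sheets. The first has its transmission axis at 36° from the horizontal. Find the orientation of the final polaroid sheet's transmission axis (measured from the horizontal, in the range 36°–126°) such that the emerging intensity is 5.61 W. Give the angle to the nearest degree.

I₁ = I₀ cos²(36° − 0°) = I₀ cos²(36°) = 0.6545 I₀.
Target fraction: 5.61 / 22.6 W = 0.2482 of I₀.
Need I₂/I₀ = 0.2482, so cos²(θ − 36°) = 0.2482 / 0.6545 = 0.3793.
θ − 36° = arccos(√0.3793) = 52.0°, giving θ ≈ 36 + 52.0 = 88.0°.

θ ≈ 88°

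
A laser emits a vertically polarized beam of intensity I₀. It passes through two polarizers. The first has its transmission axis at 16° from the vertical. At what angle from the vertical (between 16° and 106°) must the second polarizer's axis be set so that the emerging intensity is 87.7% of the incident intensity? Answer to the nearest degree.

θ ≈ 29°

By Malus's law, I₁ = I₀ cos²(16° − 0°) = I₀ cos²(16°) = 0.924 I₀.
Need I₂/I₀ = 0.877, so cos²(θ − 16°) = 0.877 / 0.924 = 0.9491.
θ − 16° = arccos(√0.9491) = 13.0°, giving θ ≈ 16 + 13.0 = 29.0°.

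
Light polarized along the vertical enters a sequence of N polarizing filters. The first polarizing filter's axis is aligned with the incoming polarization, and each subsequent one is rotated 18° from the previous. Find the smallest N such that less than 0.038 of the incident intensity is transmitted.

N = 34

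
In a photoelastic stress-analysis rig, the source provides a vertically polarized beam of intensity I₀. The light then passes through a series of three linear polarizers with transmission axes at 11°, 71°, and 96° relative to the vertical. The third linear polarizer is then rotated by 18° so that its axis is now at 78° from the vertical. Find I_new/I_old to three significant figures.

Before rotation:
I₁ = I₀ cos²(11° − 0°) = I₀ cos²(11°) = 0.9636 I₀.
I₂ = I₁ cos²(71° − 11°) = 0.9636 I₀ · cos²(60°) = 0.2409 I₀.
I₃ = I₂ cos²(96° − 71°) = 0.2409 I₀ · cos²(25°) = 0.1979 I₀.
After rotation:
I₁ = I₀ cos²(11° − 0°) = I₀ cos²(11°) = 0.9636 I₀.
I₂ = I₁ cos²(71° − 11°) = 0.9636 I₀ · cos²(60°) = 0.2409 I₀.
I₃ = I₂ cos²(78° − 71°) = 0.2409 I₀ · cos²(7°) = 0.2373 I₀.
Ratio = 0.2373 / 0.1979 = 1.199.

I_new/I_old ≈ 1.20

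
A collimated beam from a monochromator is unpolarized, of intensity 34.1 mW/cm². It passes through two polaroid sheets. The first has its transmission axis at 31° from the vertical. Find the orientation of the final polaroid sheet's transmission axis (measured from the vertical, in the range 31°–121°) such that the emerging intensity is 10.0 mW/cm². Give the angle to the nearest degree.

θ ≈ 71°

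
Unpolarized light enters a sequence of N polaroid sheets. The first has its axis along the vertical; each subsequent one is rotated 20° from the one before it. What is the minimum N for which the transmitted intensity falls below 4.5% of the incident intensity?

First polarizer halves the unpolarized light: factor 1/2.
Each further stage multiplies by cos²(20°) = 0.883.
After N polarizers: T = 0.5·0.883^(N−1). Require T < 0.045 ⇒ N−1 > ln(0.045/0.5)/ln(0.883) = 19.36, so N−1 ≥ 20 and N = 21.
Check: N=21 gives T = 0.04153 < 0.045; N=20 gives T = 0.04704.

N = 21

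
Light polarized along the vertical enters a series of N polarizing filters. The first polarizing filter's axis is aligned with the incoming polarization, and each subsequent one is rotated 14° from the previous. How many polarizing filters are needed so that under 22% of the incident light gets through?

N = 27

First polarizer is aligned with the polarization: full transmission.
Each further stage multiplies by cos²(14°) = 0.9415.
After N polarizers: T = 0.9415^(N−1). Require T < 0.22 ⇒ N−1 > ln(0.22)/ln(0.9415) = 25.11, so N−1 ≥ 26 and N = 27.
Check: N=27 gives T = 0.2085 < 0.22; N=26 gives T = 0.2214.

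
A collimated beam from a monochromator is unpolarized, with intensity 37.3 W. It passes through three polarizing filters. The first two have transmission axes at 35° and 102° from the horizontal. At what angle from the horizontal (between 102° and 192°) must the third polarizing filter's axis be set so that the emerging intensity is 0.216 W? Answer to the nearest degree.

Unpolarized light through the first polarizer → I₁ = ½ I₀, now polarized at 35°.
I₂ = I₁ cos²(102° − 35°) = 0.5 I₀ · cos²(67°) = 0.07634 I₀.
Target fraction: 0.216 / 37.3 W = 0.005791 of I₀.
Need I₃/I₀ = 0.005791, so cos²(θ − 102°) = 0.005791 / 0.07634 = 0.07586.
θ − 102° = arccos(√0.07586) = 74.0°, giving θ ≈ 102 + 74.0 = 176.0°.

θ ≈ 176°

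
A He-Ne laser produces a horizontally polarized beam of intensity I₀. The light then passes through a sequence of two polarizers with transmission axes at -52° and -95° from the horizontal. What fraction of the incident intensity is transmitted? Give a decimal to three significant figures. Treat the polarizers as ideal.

≈ 0.203 I₀

By Malus's law, I₁ = I₀ cos²(-52° − 0°) = I₀ cos²(52°) = 0.379 I₀.
I₂ = I₁ cos²(-95° + 52°) = 0.379 I₀ · cos²(43°) = 0.2027 I₀.
Transmitted fraction = 0.2027.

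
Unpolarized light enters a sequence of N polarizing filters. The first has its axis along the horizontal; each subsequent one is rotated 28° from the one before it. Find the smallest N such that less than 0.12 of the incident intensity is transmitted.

N = 7

First polarizer halves the unpolarized light: factor 1/2.
Each further stage multiplies by cos²(28°) = 0.7796.
After N polarizers: T = 0.5·0.7796^(N−1). Require T < 0.12 ⇒ N−1 > ln(0.12/0.5)/ln(0.7796) = 5.73, so N−1 ≥ 6 and N = 7.
Check: N=7 gives T = 0.1123 < 0.12; N=6 gives T = 0.144.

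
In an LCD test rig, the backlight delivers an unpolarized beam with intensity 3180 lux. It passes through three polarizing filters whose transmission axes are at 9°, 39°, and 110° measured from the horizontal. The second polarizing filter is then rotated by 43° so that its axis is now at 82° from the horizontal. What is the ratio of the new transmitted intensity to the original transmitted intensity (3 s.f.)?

Before rotation:
Unpolarized light through the first polarizer → I₁ = ½ I₀, now polarized at 9°.
I₂ = I₁ cos²(39° − 9°) = 0.5 I₀ · cos²(30°) = 0.375 I₀.
I₃ = I₂ cos²(110° − 39°) = 0.375 I₀ · cos²(71°) = 0.03975 I₀.
After rotation:
Unpolarized light through the first polarizer → I₁ = ½ I₀, now polarized at 9°.
I₂ = I₁ cos²(82° − 9°) = 0.5 I₀ · cos²(73°) = 0.04274 I₀.
I₃ = I₂ cos²(110° − 82°) = 0.04274 I₀ · cos²(28°) = 0.03332 I₀.
Ratio = 0.03332 / 0.03975 = 0.8383.

I_new/I_old ≈ 0.838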